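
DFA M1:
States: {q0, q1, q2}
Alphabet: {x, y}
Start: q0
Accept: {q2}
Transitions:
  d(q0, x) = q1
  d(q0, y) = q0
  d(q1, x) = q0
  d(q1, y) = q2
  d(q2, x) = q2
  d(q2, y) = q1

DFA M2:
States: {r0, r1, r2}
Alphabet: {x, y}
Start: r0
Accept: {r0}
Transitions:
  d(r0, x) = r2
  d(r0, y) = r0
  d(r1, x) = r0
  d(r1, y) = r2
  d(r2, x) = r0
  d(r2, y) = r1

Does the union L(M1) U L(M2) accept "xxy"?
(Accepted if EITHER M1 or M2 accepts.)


M1: final=q0 accepted=False
M2: final=r0 accepted=True

Yes, union accepts


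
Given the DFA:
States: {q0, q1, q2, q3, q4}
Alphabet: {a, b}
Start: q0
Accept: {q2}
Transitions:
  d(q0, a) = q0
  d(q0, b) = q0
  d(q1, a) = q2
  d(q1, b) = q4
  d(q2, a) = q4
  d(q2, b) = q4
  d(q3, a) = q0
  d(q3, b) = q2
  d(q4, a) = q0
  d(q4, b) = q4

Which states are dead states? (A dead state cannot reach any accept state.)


Forward reachability from each state:
  q0 -> reaches {q0}, no accept state (dead)
  q1 -> reaches accept state q2 (live)
  q2 -> reaches accept state q2 (live)
  q3 -> reaches accept state q2 (live)
  q4 -> reaches {q0, q4}, no accept state (dead)

{q0, q4}


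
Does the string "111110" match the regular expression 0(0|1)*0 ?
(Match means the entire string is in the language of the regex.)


|string| = 6; first = '1'; last = '0'

No, "111110" does not match 0(0|1)*0


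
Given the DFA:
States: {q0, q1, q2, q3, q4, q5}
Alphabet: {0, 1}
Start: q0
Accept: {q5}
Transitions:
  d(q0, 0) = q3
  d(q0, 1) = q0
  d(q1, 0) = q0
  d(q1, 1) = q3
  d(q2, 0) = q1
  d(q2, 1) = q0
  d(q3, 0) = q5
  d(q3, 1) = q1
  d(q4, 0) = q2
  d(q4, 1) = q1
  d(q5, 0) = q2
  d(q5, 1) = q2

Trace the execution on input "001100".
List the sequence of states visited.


Input: 001100
d(q0, 0) = q3
d(q3, 0) = q5
d(q5, 1) = q2
d(q2, 1) = q0
d(q0, 0) = q3
d(q3, 0) = q5


q0 -> q3 -> q5 -> q2 -> q0 -> q3 -> q5


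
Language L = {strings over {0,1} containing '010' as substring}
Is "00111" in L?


'010' does not occur

No, "00111" is not in L


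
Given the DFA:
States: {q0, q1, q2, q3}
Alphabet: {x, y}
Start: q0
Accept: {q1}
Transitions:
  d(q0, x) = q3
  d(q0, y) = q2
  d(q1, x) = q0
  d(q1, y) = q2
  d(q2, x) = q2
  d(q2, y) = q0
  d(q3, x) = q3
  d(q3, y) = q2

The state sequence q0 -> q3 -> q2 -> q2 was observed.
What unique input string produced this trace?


Trace back each transition to find the symbol:
  q0 --[x]--> q3
  q3 --[y]--> q2
  q2 --[x]--> q2

"xyx"


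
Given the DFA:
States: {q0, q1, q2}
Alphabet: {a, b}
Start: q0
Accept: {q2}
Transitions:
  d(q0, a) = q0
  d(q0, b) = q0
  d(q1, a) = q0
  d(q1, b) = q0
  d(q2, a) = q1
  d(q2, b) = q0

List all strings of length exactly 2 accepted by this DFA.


All strings of length 2: 4 total
Accepted: 0

None


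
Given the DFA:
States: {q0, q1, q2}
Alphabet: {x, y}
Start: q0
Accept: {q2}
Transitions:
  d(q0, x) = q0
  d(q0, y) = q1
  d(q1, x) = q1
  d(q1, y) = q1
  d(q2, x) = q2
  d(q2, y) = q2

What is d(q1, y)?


Looking up transition d(q1, y)

q1


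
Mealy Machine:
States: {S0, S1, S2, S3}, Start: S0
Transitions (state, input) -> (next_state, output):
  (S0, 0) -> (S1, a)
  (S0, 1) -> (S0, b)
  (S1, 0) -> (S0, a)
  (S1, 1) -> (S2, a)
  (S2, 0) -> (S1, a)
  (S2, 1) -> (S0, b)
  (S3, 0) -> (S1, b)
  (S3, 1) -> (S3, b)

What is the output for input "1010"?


Step-by-step:
  (S0, 1) -> (S0, b)
  (S0, 0) -> (S1, a)
  (S1, 1) -> (S2, a)
  (S2, 0) -> (S1, a)

"baaa"


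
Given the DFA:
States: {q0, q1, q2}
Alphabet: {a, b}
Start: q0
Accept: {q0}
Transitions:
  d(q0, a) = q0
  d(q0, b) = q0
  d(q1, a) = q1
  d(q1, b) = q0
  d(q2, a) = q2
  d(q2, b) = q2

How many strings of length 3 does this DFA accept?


Enumerating all length-3 strings:
  "aaa" -> q0 [accept]
  "aab" -> q0 [accept]
  "aba" -> q0 [accept]
  "abb" -> q0 [accept]
  "baa" -> q0 [accept]
  "bab" -> q0 [accept]
  "bba" -> q0 [accept]
  "bbb" -> q0 [accept]

8 out of 8


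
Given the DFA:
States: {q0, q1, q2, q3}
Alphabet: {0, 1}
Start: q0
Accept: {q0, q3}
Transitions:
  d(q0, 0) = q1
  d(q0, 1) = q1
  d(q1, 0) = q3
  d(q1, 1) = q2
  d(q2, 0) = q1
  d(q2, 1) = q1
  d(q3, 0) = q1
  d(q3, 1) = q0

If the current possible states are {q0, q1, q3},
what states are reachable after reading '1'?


Apply transition on '1' from each current state:
  d(q0, 1) = q1
  d(q1, 1) = q2
  d(q3, 1) = q0

{q0, q1, q2}


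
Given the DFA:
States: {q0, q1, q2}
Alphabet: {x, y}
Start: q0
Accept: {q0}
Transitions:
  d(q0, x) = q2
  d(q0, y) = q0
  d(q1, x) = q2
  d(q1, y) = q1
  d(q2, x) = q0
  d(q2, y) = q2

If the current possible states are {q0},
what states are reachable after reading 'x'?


Apply transition on 'x' from each current state:
  d(q0, x) = q2

{q2}


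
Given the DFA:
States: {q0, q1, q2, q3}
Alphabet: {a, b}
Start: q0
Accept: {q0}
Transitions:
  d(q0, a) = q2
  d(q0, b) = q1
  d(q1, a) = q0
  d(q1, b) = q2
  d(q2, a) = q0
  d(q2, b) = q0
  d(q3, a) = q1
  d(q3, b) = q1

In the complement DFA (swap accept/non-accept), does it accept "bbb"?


Trace: q0 -> q1 -> q2 -> q0
Final: q0
Original accept: {q0}
Complement: q0 is in original accept

No, complement rejects (original accepts)


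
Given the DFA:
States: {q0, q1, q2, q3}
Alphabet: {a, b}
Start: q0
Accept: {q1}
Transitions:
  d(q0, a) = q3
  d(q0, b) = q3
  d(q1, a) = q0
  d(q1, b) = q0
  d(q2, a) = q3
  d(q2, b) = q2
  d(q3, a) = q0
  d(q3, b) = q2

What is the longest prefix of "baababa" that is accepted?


Run the DFA, marking each prefix where the state is accepting:
  "" -> q0 [reject]
  "b" -> q3 [reject]
  "ba" -> q0 [reject]
  "baa" -> q3 [reject]
  "baab" -> q2 [reject]
  "baaba" -> q3 [reject]
  "baabab" -> q2 [reject]
  "baababa" -> q3 [reject]

No prefix is accepted


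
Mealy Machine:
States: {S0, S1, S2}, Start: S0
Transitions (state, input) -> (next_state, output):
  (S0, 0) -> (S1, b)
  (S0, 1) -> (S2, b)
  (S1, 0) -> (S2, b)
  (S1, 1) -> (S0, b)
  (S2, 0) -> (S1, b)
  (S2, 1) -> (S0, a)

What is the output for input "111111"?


Step-by-step:
  (S0, 1) -> (S2, b)
  (S2, 1) -> (S0, a)
  (S0, 1) -> (S2, b)
  (S2, 1) -> (S0, a)
  (S0, 1) -> (S2, b)
  (S2, 1) -> (S0, a)

"bababa"


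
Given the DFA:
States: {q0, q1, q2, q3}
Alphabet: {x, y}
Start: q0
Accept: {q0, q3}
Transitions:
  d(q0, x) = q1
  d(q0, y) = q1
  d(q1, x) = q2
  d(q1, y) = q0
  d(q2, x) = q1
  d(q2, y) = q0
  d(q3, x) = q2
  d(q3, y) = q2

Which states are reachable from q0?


BFS from q0:
  layer 0: {q0}
  layer 1: {q1}
  layer 2: {q2}

{q0, q1, q2}


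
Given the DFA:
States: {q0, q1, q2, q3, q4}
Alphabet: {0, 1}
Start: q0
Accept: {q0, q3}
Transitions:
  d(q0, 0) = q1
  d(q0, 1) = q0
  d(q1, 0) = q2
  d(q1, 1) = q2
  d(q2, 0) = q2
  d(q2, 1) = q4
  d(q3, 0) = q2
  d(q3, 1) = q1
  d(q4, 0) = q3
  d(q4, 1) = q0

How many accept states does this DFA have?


Accept states listed: {q0, q3}
Counting: q0(1) q3(2)

2


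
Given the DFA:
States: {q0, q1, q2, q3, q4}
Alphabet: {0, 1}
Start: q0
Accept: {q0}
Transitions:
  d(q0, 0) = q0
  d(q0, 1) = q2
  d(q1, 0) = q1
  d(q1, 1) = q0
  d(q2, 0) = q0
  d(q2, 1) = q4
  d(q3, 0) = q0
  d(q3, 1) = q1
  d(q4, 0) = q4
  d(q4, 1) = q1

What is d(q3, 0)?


Looking up transition d(q3, 0)

q0


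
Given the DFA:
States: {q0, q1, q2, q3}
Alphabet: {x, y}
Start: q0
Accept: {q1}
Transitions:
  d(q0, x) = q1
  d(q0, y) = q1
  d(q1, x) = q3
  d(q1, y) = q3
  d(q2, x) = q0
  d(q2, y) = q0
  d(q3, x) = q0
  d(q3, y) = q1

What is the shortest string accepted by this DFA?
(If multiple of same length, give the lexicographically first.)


BFS by string length (lex-first path to each state shown):
  len 0: q0<-""
  len 1: q1<-"x"
Found accept state at length 1.

"x"


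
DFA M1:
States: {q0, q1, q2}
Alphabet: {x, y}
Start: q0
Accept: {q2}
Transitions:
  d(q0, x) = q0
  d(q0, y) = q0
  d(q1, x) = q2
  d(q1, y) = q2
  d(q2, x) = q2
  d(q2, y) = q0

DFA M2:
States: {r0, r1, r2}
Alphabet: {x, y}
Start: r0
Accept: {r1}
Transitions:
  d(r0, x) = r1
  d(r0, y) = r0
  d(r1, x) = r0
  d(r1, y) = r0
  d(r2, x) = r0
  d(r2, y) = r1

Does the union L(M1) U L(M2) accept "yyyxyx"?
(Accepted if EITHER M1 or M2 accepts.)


M1: final=q0 accepted=False
M2: final=r1 accepted=True

Yes, union accepts


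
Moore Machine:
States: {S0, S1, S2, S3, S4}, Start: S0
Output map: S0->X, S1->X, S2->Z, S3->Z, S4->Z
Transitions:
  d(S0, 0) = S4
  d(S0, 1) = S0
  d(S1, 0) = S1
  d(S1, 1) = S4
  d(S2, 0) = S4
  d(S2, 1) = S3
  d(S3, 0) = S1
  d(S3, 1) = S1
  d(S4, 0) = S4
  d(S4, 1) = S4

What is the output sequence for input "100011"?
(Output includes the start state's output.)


Start: S0 (output X)
  --1--> S0 (output X)
  --0--> S4 (output Z)
  --0--> S4 (output Z)
  --0--> S4 (output Z)
  --1--> S4 (output Z)
  --1--> S4 (output Z)

"XXZZZZZ"


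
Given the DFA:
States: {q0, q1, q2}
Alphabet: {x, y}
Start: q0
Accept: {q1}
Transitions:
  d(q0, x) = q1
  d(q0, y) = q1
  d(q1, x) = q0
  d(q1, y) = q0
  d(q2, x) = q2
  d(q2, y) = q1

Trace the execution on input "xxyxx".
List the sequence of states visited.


Input: xxyxx
d(q0, x) = q1
d(q1, x) = q0
d(q0, y) = q1
d(q1, x) = q0
d(q0, x) = q1


q0 -> q1 -> q0 -> q1 -> q0 -> q1


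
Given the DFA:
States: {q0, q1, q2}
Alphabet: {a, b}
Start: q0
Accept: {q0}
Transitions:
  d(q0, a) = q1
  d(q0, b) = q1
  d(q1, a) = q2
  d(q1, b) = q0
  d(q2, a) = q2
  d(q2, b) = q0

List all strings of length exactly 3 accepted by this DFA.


All strings of length 3: 8 total
Accepted: 2

"aab", "bab"


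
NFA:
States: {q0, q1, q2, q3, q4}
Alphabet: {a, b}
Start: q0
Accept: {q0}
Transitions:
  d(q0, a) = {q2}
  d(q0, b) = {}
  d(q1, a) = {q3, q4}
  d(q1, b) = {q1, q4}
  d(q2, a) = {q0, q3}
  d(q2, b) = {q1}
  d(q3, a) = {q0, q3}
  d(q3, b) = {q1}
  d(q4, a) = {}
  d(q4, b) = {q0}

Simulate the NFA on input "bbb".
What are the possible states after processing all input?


Start: {q0}
  --b--> {}
  --b--> {}
  --b--> {}

{} (empty set, no valid transitions)


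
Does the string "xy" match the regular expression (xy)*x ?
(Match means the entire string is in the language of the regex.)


|string| = 2; first = 'x'; last = 'y'

No, "xy" does not match (xy)*x


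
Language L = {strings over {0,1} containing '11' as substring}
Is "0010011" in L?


'11' occurs at index 5

Yes, "0010011" is in L


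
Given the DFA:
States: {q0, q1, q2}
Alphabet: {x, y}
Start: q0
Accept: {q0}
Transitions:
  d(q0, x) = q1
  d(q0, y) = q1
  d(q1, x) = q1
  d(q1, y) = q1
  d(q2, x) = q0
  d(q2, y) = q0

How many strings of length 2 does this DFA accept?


Enumerating all length-2 strings:
  "xx" -> q1 [reject]
  "xy" -> q1 [reject]
  "yx" -> q1 [reject]
  "yy" -> q1 [reject]

0 out of 4


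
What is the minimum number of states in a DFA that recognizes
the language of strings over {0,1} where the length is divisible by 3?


States track (length) mod 3.
Need 3 states: one per remainder 0..2; accept = remainder 0.

3


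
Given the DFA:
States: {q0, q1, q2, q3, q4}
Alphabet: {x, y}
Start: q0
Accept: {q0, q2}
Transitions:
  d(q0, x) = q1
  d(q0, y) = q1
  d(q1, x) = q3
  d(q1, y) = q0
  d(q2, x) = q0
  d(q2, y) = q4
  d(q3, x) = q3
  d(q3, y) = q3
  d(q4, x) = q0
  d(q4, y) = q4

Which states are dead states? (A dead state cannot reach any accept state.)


Forward reachability from each state:
  q0 -> reaches accept state q0 (live)
  q1 -> reaches accept state q0 (live)
  q2 -> reaches accept state q0 (live)
  q3 -> reaches {q3}, no accept state (dead)
  q4 -> reaches accept state q0 (live)

{q3}


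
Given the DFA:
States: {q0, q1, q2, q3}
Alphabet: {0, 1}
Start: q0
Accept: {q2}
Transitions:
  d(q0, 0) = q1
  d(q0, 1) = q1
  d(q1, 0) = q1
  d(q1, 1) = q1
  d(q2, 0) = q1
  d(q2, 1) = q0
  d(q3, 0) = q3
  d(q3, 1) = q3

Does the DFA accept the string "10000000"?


Trace: q0 -> q1 -> q1 -> q1 -> q1 -> q1 -> q1 -> q1 -> q1
Final state: q1
Accept states: {q2}

No, rejected (final state q1 is not an accept state)


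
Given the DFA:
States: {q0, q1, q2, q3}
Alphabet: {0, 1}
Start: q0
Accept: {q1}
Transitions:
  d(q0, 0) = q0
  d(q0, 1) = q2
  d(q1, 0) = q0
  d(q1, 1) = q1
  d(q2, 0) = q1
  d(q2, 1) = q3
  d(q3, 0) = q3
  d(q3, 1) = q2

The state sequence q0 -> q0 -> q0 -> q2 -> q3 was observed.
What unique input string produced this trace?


Trace back each transition to find the symbol:
  q0 --[0]--> q0
  q0 --[0]--> q0
  q0 --[1]--> q2
  q2 --[1]--> q3

"0011"


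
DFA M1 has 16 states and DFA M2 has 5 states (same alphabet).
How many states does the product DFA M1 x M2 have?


Product construction pairs every M1 state with every M2 state.
16 * 5 = 80

80


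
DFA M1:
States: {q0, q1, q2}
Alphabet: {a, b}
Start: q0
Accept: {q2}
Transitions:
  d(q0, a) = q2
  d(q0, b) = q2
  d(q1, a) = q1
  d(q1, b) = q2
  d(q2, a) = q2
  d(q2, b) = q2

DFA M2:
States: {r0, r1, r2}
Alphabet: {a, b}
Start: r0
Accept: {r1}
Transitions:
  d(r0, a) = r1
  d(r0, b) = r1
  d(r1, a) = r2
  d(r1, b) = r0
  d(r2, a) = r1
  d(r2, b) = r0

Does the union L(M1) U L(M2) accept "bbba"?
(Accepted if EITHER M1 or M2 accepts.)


M1: final=q2 accepted=True
M2: final=r2 accepted=False

Yes, union accepts


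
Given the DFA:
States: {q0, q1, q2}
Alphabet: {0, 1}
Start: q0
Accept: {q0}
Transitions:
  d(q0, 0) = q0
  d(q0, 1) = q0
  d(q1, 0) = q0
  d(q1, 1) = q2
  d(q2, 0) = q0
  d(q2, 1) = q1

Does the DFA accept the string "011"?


Trace: q0 -> q0 -> q0 -> q0
Final state: q0
Accept states: {q0}

Yes, accepted (final state q0 is an accept state)


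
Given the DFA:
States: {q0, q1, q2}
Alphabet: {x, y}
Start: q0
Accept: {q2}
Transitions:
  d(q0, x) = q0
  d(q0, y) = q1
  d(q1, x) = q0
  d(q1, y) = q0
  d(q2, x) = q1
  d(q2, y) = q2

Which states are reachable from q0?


BFS from q0:
  layer 0: {q0}
  layer 1: {q1}

{q0, q1}


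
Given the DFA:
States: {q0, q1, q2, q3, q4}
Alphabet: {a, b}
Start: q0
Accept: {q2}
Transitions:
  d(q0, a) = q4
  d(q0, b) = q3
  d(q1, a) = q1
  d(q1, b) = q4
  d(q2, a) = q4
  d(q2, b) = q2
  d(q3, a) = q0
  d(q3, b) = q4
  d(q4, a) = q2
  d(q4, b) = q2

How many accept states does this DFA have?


Accept states listed: {q2}
Counting: q2(1)

1


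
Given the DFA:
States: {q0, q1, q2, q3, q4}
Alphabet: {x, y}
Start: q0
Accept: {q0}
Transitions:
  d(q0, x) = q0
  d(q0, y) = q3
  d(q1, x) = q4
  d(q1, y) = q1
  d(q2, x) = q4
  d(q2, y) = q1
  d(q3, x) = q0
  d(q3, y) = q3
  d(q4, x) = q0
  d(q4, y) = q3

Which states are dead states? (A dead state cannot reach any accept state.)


Forward reachability from each state:
  q0 -> reaches accept state q0 (live)
  q1 -> reaches accept state q0 (live)
  q2 -> reaches accept state q0 (live)
  q3 -> reaches accept state q0 (live)
  q4 -> reaches accept state q0 (live)

None (all states can reach an accept state)


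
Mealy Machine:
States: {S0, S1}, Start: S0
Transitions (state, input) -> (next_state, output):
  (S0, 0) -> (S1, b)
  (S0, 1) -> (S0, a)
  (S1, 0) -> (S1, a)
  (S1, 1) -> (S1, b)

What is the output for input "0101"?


Step-by-step:
  (S0, 0) -> (S1, b)
  (S1, 1) -> (S1, b)
  (S1, 0) -> (S1, a)
  (S1, 1) -> (S1, b)

"bbab"


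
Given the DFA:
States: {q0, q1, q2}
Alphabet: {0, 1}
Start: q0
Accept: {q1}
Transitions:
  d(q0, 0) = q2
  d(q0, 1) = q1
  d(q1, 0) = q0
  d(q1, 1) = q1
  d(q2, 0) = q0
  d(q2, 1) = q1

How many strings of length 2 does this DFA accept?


Enumerating all length-2 strings:
  "00" -> q0 [reject]
  "01" -> q1 [accept]
  "10" -> q0 [reject]
  "11" -> q1 [accept]

2 out of 4


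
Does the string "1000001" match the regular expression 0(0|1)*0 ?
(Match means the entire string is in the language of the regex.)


|string| = 7; first = '1'; last = '1'

No, "1000001" does not match 0(0|1)*0


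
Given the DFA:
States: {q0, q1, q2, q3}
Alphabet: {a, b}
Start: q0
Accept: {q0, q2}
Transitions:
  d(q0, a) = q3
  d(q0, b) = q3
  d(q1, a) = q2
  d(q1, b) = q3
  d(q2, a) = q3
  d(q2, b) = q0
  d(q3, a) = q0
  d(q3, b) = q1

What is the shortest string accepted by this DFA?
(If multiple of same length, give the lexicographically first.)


BFS by string length (lex-first path to each state shown):
  len 0: q0<-""
Found accept state at length 0.

"" (empty string)


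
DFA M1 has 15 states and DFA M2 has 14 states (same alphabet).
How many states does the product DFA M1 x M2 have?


Product construction pairs every M1 state with every M2 state.
15 * 14 = 210

210


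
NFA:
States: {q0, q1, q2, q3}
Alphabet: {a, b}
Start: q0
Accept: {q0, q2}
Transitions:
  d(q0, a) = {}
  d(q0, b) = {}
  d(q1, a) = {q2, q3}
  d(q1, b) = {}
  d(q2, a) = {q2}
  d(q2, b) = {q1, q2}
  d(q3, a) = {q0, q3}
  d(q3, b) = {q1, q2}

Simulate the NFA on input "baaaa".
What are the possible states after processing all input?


Start: {q0}
  --b--> {}
  --a--> {}
  --a--> {}
  --a--> {}
  --a--> {}

{} (empty set, no valid transitions)


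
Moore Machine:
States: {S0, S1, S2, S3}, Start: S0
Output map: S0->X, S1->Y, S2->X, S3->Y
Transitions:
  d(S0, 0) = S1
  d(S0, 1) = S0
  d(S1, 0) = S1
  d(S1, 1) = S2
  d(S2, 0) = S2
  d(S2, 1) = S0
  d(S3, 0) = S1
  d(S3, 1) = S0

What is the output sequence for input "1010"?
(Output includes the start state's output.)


Start: S0 (output X)
  --1--> S0 (output X)
  --0--> S1 (output Y)
  --1--> S2 (output X)
  --0--> S2 (output X)

"XXYXX"


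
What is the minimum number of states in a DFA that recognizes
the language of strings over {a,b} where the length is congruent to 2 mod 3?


States track (length) mod 3.
Need 3 states: one per remainder 0..2; accept = remainder 2.

3


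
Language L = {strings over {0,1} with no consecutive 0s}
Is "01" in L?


'00' does not occur

Yes, "01" is in L


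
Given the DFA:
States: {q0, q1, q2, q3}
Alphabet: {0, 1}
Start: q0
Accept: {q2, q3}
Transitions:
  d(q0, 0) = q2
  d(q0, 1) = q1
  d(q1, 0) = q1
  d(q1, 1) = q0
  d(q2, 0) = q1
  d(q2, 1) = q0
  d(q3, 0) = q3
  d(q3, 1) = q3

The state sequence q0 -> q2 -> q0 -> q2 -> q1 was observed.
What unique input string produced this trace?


Trace back each transition to find the symbol:
  q0 --[0]--> q2
  q2 --[1]--> q0
  q0 --[0]--> q2
  q2 --[0]--> q1

"0100"


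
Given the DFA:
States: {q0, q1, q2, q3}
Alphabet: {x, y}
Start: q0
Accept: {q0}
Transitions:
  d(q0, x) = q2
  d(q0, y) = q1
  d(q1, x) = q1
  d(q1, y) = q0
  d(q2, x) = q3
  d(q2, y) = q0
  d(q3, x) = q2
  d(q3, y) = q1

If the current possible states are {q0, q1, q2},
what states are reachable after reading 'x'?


Apply transition on 'x' from each current state:
  d(q0, x) = q2
  d(q1, x) = q1
  d(q2, x) = q3

{q1, q2, q3}


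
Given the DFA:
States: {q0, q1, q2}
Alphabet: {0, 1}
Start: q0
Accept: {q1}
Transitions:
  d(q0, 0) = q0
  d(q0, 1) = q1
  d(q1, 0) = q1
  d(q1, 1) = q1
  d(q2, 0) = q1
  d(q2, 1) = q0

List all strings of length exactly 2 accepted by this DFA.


All strings of length 2: 4 total
Accepted: 3

"01", "10", "11"


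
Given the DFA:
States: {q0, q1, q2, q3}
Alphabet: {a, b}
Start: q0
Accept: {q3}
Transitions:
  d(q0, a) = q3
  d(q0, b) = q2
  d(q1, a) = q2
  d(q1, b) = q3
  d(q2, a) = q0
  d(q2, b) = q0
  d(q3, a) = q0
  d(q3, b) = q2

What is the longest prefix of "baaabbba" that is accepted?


Run the DFA, marking each prefix where the state is accepting:
  "" -> q0 [reject]
  "b" -> q2 [reject]
  "ba" -> q0 [reject]
  "baa" -> q3 [accept]
  "baaa" -> q0 [reject]
  "baaab" -> q2 [reject]
  "baaabb" -> q0 [reject]
  "baaabbb" -> q2 [reject]
  "baaabbba" -> q0 [reject]

"baa"


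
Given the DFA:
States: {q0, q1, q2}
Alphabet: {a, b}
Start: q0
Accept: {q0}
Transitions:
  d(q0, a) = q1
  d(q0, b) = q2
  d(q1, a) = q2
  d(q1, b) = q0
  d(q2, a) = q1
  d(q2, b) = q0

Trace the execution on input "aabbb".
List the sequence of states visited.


Input: aabbb
d(q0, a) = q1
d(q1, a) = q2
d(q2, b) = q0
d(q0, b) = q2
d(q2, b) = q0


q0 -> q1 -> q2 -> q0 -> q2 -> q0


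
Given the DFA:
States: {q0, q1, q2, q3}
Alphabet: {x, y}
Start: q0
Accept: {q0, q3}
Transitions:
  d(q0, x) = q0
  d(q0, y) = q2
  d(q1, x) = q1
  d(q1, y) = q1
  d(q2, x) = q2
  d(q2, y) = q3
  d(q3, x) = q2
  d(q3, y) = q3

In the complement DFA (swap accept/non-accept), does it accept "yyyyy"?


Trace: q0 -> q2 -> q3 -> q3 -> q3 -> q3
Final: q3
Original accept: {q0, q3}
Complement: q3 is in original accept

No, complement rejects (original accepts)


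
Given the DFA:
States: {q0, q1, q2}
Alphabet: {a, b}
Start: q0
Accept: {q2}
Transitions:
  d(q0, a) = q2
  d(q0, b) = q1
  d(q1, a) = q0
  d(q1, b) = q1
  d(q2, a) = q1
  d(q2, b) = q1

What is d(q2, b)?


Looking up transition d(q2, b)

q1


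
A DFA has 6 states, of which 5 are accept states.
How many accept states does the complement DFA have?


Complement swaps accept and non-accept states.
6 - 5 = 1

1


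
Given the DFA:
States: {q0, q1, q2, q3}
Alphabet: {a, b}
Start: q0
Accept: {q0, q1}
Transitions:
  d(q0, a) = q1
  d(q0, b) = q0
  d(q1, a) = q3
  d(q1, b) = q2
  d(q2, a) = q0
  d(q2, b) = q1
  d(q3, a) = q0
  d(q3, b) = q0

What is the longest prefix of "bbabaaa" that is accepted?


Run the DFA, marking each prefix where the state is accepting:
  "" -> q0 [accept]
  "b" -> q0 [accept]
  "bb" -> q0 [accept]
  "bba" -> q1 [accept]
  "bbab" -> q2 [reject]
  "bbaba" -> q0 [accept]
  "bbabaa" -> q1 [accept]
  "bbabaaa" -> q3 [reject]

"bbabaa"


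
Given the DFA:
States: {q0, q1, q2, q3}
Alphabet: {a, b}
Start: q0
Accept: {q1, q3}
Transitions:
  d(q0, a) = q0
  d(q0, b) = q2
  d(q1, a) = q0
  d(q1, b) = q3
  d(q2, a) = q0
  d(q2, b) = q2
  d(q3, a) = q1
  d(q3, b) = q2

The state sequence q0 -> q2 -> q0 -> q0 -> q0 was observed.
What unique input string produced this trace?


Trace back each transition to find the symbol:
  q0 --[b]--> q2
  q2 --[a]--> q0
  q0 --[a]--> q0
  q0 --[a]--> q0

"baaa"


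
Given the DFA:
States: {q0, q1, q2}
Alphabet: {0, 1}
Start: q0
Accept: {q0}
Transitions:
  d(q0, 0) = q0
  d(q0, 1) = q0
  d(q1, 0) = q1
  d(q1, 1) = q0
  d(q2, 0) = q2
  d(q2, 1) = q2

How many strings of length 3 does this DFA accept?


Enumerating all length-3 strings:
  "000" -> q0 [accept]
  "001" -> q0 [accept]
  "010" -> q0 [accept]
  "011" -> q0 [accept]
  "100" -> q0 [accept]
  "101" -> q0 [accept]
  "110" -> q0 [accept]
  "111" -> q0 [accept]

8 out of 8


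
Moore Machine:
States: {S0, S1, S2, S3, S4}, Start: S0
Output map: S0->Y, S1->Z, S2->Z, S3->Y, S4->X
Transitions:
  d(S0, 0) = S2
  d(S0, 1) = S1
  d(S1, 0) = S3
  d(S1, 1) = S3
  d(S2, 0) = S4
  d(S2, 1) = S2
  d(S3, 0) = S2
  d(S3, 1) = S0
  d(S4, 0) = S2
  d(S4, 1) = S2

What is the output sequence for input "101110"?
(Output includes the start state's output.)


Start: S0 (output Y)
  --1--> S1 (output Z)
  --0--> S3 (output Y)
  --1--> S0 (output Y)
  --1--> S1 (output Z)
  --1--> S3 (output Y)
  --0--> S2 (output Z)

"YZYYZYZ"


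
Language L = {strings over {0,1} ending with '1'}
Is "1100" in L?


last symbol = '0'

No, "1100" is not in L


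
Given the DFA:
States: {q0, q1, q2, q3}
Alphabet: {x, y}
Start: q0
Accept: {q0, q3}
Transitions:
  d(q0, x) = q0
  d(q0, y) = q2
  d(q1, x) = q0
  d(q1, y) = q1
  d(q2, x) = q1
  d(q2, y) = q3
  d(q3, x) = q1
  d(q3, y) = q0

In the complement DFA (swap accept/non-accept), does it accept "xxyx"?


Trace: q0 -> q0 -> q0 -> q2 -> q1
Final: q1
Original accept: {q0, q3}
Complement: q1 is not in original accept

Yes, complement accepts (original rejects)


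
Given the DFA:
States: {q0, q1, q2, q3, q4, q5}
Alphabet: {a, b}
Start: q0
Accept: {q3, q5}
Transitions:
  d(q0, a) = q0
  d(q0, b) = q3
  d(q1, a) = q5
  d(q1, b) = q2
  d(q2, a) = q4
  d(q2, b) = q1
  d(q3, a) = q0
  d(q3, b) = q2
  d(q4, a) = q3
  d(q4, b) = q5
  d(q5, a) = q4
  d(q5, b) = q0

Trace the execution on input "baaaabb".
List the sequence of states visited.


Input: baaaabb
d(q0, b) = q3
d(q3, a) = q0
d(q0, a) = q0
d(q0, a) = q0
d(q0, a) = q0
d(q0, b) = q3
d(q3, b) = q2


q0 -> q3 -> q0 -> q0 -> q0 -> q0 -> q3 -> q2


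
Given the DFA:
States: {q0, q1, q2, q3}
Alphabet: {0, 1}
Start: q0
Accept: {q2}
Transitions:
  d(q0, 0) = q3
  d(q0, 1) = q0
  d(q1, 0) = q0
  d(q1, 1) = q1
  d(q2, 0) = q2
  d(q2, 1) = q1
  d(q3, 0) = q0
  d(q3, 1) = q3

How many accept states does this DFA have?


Accept states listed: {q2}
Counting: q2(1)

1


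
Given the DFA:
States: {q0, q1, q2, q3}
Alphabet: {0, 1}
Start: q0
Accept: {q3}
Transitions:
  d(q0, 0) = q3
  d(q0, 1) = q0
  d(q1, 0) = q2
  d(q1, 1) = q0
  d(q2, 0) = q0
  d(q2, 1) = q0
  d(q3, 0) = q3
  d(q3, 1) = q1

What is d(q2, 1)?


Looking up transition d(q2, 1)

q0


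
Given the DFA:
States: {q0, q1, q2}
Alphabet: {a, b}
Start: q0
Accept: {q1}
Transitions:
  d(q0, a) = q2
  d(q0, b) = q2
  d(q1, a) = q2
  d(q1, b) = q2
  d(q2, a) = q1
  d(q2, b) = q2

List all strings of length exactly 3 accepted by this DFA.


All strings of length 3: 8 total
Accepted: 2

"aba", "bba"


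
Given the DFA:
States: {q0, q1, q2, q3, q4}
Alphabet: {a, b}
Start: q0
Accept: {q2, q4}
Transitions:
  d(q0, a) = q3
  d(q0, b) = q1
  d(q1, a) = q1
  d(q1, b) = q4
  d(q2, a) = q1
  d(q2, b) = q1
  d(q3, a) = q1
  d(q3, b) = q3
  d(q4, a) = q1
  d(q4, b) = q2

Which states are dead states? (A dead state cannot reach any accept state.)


Forward reachability from each state:
  q0 -> reaches accept state q2 (live)
  q1 -> reaches accept state q2 (live)
  q2 -> reaches accept state q2 (live)
  q3 -> reaches accept state q2 (live)
  q4 -> reaches accept state q2 (live)

None (all states can reach an accept state)


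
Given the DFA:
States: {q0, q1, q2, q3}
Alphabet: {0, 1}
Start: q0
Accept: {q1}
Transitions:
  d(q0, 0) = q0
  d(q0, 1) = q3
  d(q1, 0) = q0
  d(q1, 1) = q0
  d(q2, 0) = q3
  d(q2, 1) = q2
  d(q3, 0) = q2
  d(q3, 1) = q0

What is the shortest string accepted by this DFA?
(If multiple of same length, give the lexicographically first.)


BFS by string length (lex-first path to each state shown):
  len 0: q0<-""
  len 1: q0<-"0", q3<-"1"
  len 2: q0<-"00", q2<-"10", q3<-"01"
  len 3: q0<-"000", q2<-"010", q3<-"001"
  len 4: q0<-"0000", q2<-"0010", q3<-"0001"
  len 5: q0<-"00000", q2<-"00010", q3<-"00001"
  len 6: q0<-"000000", q2<-"000010", q3<-"000001"
  len 7: q0<-"0000000", q2<-"0000010", q3<-"0000001"
  len 8: q0<-"00000000", q2<-"00000010", q3<-"00000001"

No string accepted (empty language)


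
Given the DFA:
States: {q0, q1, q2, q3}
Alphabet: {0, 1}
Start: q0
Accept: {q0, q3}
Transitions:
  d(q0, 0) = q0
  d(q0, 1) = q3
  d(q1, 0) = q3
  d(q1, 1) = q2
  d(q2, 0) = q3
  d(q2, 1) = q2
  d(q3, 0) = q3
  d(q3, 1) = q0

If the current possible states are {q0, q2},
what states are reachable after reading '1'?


Apply transition on '1' from each current state:
  d(q0, 1) = q3
  d(q2, 1) = q2

{q2, q3}


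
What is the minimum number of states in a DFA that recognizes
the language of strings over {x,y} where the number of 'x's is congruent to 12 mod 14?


States track (count of 'x') mod 14.
Need 14 states: one per remainder 0..13; accept = remainder 12.

14


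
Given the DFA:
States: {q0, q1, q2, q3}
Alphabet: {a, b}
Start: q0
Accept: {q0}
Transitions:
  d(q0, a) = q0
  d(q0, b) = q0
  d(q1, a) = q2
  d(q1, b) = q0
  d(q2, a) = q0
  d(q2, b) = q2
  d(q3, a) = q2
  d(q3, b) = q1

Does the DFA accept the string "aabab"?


Trace: q0 -> q0 -> q0 -> q0 -> q0 -> q0
Final state: q0
Accept states: {q0}

Yes, accepted (final state q0 is an accept state)


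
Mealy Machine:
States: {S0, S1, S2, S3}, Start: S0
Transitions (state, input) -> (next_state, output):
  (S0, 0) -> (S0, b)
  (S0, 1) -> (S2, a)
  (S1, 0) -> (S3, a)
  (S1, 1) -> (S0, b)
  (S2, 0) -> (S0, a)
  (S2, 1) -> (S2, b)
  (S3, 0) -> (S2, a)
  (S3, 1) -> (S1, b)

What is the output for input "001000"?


Step-by-step:
  (S0, 0) -> (S0, b)
  (S0, 0) -> (S0, b)
  (S0, 1) -> (S2, a)
  (S2, 0) -> (S0, a)
  (S0, 0) -> (S0, b)
  (S0, 0) -> (S0, b)

"bbaabb"


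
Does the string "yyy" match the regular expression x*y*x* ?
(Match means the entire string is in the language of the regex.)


|string| = 3; first = 'y'; last = 'y'

Yes, "yyy" matches x*y*x*


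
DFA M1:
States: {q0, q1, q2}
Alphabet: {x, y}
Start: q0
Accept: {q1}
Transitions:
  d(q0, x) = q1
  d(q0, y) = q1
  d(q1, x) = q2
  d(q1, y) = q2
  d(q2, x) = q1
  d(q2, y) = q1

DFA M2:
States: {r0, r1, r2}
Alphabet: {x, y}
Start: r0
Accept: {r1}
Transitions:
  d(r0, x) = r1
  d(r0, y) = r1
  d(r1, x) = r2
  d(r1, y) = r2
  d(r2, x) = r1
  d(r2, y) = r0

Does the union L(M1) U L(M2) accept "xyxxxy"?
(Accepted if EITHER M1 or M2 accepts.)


M1: final=q2 accepted=False
M2: final=r2 accepted=False

No, union rejects (neither accepts)


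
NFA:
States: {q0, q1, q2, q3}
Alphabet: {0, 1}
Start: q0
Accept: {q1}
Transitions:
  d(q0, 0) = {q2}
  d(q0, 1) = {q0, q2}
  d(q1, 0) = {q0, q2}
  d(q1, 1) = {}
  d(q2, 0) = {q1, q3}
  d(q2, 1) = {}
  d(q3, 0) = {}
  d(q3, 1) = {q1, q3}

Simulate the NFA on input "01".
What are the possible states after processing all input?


Start: {q0}
  --0--> {q2}
  --1--> {}

{} (empty set, no valid transitions)


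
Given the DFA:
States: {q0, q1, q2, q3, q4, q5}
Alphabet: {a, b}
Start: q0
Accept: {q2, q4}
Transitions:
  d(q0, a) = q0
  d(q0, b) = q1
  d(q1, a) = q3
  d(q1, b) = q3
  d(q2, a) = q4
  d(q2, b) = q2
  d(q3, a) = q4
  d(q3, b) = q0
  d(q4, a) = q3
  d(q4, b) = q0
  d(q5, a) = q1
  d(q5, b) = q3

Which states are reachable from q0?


BFS from q0:
  layer 0: {q0}
  layer 1: {q1}
  layer 2: {q3}
  layer 3: {q4}

{q0, q1, q3, q4}


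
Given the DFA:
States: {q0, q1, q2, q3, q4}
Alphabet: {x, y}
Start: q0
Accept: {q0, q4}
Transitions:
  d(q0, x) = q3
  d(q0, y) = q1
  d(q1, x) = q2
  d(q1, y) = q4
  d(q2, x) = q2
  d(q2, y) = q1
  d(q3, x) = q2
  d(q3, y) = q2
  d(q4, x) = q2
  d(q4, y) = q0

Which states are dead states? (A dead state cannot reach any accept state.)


Forward reachability from each state:
  q0 -> reaches accept state q0 (live)
  q1 -> reaches accept state q0 (live)
  q2 -> reaches accept state q0 (live)
  q3 -> reaches accept state q0 (live)
  q4 -> reaches accept state q0 (live)

None (all states can reach an accept state)


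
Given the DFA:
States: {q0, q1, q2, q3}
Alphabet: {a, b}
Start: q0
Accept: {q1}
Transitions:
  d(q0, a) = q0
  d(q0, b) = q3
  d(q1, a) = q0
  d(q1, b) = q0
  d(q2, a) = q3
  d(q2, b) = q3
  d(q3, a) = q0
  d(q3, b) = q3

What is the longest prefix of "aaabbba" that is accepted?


Run the DFA, marking each prefix where the state is accepting:
  "" -> q0 [reject]
  "a" -> q0 [reject]
  "aa" -> q0 [reject]
  "aaa" -> q0 [reject]
  "aaab" -> q3 [reject]
  "aaabb" -> q3 [reject]
  "aaabbb" -> q3 [reject]
  "aaabbba" -> q0 [reject]

No prefix is accepted


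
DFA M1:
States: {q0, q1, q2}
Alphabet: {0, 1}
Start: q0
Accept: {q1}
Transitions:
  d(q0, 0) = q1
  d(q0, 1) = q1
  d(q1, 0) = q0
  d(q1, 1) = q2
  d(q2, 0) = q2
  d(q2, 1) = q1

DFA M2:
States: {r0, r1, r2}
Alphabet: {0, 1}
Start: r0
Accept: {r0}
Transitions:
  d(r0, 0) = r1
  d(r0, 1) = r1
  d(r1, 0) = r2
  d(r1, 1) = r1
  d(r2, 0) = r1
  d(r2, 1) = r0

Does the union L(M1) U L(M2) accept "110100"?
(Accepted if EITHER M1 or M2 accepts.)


M1: final=q1 accepted=True
M2: final=r2 accepted=False

Yes, union accepts


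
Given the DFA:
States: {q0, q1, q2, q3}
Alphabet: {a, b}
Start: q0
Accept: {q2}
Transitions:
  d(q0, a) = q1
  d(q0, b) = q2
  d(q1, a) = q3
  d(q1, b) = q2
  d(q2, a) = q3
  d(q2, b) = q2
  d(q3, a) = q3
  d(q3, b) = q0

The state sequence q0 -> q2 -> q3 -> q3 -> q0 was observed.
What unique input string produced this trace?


Trace back each transition to find the symbol:
  q0 --[b]--> q2
  q2 --[a]--> q3
  q3 --[a]--> q3
  q3 --[b]--> q0

"baab"


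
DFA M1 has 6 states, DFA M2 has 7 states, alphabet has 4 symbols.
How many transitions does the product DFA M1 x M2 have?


Product DFA has 6 * 7 = 42 states.
Each has 4 transitions: 42 * 4 = 168

168


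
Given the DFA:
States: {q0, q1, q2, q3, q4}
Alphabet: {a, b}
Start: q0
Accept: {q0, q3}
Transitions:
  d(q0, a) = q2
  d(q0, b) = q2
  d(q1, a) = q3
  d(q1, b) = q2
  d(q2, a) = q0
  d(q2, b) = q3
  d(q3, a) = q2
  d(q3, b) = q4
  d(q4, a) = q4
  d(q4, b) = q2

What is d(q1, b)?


Looking up transition d(q1, b)

q2


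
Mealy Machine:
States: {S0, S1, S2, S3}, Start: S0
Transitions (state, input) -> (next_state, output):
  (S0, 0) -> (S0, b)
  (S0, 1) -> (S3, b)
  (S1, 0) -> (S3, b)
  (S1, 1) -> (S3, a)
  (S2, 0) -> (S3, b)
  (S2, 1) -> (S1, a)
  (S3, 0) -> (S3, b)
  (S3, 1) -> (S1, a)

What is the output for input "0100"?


Step-by-step:
  (S0, 0) -> (S0, b)
  (S0, 1) -> (S3, b)
  (S3, 0) -> (S3, b)
  (S3, 0) -> (S3, b)

"bbbb"


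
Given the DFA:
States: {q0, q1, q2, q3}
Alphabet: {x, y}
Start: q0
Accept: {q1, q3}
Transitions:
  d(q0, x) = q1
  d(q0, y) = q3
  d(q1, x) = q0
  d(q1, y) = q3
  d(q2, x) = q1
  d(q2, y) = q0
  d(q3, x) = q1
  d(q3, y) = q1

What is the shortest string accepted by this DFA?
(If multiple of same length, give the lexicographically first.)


BFS by string length (lex-first path to each state shown):
  len 0: q0<-""
  len 1: q1<-"x", q3<-"y"
Found accept state at length 1.

"x"


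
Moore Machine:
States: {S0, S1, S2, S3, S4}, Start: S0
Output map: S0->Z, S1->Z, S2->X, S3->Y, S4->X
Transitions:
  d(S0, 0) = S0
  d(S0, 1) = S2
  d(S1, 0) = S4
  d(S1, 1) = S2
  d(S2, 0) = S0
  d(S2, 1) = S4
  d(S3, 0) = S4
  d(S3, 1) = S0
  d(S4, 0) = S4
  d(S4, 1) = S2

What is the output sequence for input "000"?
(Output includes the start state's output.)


Start: S0 (output Z)
  --0--> S0 (output Z)
  --0--> S0 (output Z)
  --0--> S0 (output Z)

"ZZZZ"


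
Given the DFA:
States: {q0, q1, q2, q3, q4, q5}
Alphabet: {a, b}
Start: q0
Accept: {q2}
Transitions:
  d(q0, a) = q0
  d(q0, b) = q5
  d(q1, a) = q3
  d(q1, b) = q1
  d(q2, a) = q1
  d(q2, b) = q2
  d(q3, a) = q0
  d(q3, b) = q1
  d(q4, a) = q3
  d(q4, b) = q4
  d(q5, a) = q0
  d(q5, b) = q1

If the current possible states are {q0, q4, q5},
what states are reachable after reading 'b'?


Apply transition on 'b' from each current state:
  d(q0, b) = q5
  d(q4, b) = q4
  d(q5, b) = q1

{q1, q4, q5}


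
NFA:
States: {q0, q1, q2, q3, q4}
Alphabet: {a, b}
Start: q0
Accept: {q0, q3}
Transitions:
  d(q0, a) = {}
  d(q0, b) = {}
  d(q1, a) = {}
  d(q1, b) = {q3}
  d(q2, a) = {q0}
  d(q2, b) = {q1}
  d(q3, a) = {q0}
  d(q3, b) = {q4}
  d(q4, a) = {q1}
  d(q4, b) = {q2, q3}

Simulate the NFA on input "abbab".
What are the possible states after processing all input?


Start: {q0}
  --a--> {}
  --b--> {}
  --b--> {}
  --a--> {}
  --b--> {}

{} (empty set, no valid transitions)


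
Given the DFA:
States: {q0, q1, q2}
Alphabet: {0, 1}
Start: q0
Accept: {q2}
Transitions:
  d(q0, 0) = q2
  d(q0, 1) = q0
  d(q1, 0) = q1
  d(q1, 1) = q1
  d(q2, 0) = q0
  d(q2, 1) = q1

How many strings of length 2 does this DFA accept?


Enumerating all length-2 strings:
  "00" -> q0 [reject]
  "01" -> q1 [reject]
  "10" -> q2 [accept]
  "11" -> q0 [reject]

1 out of 4


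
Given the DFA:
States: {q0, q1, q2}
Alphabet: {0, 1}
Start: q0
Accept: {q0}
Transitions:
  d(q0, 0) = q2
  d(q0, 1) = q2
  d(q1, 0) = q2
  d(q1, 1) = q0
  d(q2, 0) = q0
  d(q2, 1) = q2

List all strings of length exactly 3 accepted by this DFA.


All strings of length 3: 8 total
Accepted: 2

"010", "110"


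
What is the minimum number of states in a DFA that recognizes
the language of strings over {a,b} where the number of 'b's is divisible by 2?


States track (count of 'b') mod 2.
Need 2 states: one per remainder 0..1; accept = remainder 0.

2


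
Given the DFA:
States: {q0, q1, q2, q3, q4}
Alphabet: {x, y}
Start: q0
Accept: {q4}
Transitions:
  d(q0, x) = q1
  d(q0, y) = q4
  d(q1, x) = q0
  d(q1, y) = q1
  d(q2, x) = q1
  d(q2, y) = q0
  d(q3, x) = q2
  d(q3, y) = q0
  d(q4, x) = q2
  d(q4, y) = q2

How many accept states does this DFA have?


Accept states listed: {q4}
Counting: q4(1)

1


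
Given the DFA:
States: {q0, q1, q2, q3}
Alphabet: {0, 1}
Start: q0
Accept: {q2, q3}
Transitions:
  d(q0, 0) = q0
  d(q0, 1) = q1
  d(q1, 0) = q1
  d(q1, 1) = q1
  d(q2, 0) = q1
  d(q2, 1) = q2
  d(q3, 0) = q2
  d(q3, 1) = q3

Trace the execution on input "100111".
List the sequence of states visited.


Input: 100111
d(q0, 1) = q1
d(q1, 0) = q1
d(q1, 0) = q1
d(q1, 1) = q1
d(q1, 1) = q1
d(q1, 1) = q1


q0 -> q1 -> q1 -> q1 -> q1 -> q1 -> q1


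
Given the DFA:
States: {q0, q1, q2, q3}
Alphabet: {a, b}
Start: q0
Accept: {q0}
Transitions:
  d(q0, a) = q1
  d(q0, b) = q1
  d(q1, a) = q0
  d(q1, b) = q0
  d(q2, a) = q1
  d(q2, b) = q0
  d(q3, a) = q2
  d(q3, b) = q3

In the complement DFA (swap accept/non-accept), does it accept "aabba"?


Trace: q0 -> q1 -> q0 -> q1 -> q0 -> q1
Final: q1
Original accept: {q0}
Complement: q1 is not in original accept

Yes, complement accepts (original rejects)


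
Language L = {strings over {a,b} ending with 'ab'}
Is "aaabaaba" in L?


last two symbols = 'ba'

No, "aaabaaba" is not in L


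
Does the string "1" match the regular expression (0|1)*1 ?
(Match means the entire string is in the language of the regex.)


|string| = 1; first = '1'; last = '1'

Yes, "1" matches (0|1)*1


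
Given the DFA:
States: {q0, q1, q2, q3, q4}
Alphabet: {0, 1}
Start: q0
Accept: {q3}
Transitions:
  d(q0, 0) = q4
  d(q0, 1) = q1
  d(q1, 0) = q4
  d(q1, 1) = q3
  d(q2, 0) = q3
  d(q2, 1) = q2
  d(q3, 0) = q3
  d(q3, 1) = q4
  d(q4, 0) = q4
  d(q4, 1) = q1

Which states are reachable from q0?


BFS from q0:
  layer 0: {q0}
  layer 1: {q1, q4}
  layer 2: {q3}

{q0, q1, q3, q4}


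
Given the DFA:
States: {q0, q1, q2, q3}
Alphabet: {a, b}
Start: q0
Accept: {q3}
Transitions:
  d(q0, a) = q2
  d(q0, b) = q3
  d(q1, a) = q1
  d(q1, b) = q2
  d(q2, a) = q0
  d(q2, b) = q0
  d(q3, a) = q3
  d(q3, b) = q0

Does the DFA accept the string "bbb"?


Trace: q0 -> q3 -> q0 -> q3
Final state: q3
Accept states: {q3}

Yes, accepted (final state q3 is an accept state)


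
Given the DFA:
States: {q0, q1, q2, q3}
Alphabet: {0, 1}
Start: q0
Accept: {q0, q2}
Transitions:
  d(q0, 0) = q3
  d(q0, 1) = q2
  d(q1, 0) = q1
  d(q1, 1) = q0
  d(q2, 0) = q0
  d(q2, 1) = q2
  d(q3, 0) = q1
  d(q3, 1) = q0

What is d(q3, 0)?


Looking up transition d(q3, 0)

q1


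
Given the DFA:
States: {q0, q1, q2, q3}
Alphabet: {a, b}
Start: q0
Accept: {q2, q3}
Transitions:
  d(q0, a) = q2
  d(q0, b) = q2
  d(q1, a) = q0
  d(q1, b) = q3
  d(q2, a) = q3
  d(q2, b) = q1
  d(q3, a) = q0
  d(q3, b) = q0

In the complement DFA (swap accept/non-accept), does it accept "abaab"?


Trace: q0 -> q2 -> q1 -> q0 -> q2 -> q1
Final: q1
Original accept: {q2, q3}
Complement: q1 is not in original accept

Yes, complement accepts (original rejects)


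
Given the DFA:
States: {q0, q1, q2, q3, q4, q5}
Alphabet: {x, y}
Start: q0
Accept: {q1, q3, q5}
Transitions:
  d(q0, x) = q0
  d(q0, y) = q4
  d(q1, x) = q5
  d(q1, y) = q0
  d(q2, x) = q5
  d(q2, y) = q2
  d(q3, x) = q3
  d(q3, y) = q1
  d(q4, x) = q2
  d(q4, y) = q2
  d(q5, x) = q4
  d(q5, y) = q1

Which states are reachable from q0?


BFS from q0:
  layer 0: {q0}
  layer 1: {q4}
  layer 2: {q2}
  layer 3: {q5}
  layer 4: {q1}

{q0, q1, q2, q4, q5}


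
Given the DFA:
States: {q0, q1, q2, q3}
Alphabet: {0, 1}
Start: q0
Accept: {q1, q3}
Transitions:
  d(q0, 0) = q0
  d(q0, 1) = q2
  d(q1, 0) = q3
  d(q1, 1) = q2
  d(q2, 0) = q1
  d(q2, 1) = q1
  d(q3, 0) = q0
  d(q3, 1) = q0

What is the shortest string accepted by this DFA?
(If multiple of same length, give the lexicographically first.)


BFS by string length (lex-first path to each state shown):
  len 0: q0<-""
  len 1: q0<-"0", q2<-"1"
  len 2: q0<-"00", q1<-"10", q2<-"01"
Found accept state at length 2.

"10"


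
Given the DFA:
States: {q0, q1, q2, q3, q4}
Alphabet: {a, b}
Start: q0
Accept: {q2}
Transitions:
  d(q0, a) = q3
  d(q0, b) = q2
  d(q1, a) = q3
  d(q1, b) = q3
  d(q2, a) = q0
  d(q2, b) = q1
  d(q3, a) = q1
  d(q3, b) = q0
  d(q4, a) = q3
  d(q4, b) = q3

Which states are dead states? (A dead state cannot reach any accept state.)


Forward reachability from each state:
  q0 -> reaches accept state q2 (live)
  q1 -> reaches accept state q2 (live)
  q2 -> reaches accept state q2 (live)
  q3 -> reaches accept state q2 (live)
  q4 -> reaches accept state q2 (live)

None (all states can reach an accept state)
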